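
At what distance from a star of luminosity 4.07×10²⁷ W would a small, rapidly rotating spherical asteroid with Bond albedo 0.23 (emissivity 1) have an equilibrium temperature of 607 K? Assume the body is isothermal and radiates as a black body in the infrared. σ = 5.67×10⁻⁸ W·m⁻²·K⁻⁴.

d ≈ 9.00×10¹⁰ m

For an isothermal black-emitting sphere, (1−a)S·πr² = σ·4πr²·T⁴ ⇒ S = 4σT⁴/(1−a).
S = 4·5.67×10⁻⁸·(607)⁴/0.770 = 39990 W/m².
Flux falls as S = L/(4πd²), so d = √(L/(4πS)) = √(4.07×10²⁷/(4π·39990)).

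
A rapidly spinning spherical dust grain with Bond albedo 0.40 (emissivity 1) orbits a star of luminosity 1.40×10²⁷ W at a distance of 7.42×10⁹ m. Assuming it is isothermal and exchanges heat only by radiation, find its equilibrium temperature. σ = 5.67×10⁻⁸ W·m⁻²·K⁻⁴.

T ≈ 1520 K

First find the stellar flux at distance d: S = L/(4πd²) = 1.40×10²⁷/(4π·(7.42×10⁹)²) = 2.024×10⁶ W/m².
For an isothermal sphere, absorbed (1−a)S·πr² = emitted σ·4πr²·T⁴, so T⁴ = (1−a)S/(4σ).
T⁴ = 0.600·2.024×10⁶/(4·5.67×10⁻⁸) = 5.353×10¹² K⁴.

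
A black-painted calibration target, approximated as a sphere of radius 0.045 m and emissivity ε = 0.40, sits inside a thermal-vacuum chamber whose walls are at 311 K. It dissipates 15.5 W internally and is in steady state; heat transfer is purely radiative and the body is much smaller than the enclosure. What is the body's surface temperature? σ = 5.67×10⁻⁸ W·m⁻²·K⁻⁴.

For a small grey body in a large enclosure, net radiated power = εσA(T⁴ − T_w⁴).
Steady state: P = εσA(T⁴ − T_w⁴) with A = 4πr² = 0.02545 m².
T⁴ = P/(εσA) + T_w⁴ = 15.5/(0.40·5.67×10⁻⁸·0.02545) + (311)⁴
    = 2.686×10¹⁰ + 9.355×10⁹ = 3.621×10¹⁰ K⁴.

T ≈ 436 K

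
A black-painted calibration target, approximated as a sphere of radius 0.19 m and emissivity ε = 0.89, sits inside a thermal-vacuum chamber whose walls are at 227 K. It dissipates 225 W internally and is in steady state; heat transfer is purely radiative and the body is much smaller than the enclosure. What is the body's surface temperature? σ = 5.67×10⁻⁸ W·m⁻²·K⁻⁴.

For a small grey body in a large enclosure, net radiated power = εσA(T⁴ − T_w⁴).
Steady state: P = εσA(T⁴ − T_w⁴) with A = 4πr² = 0.4536 m².
T⁴ = P/(εσA) + T_w⁴ = 225/(0.89·5.67×10⁻⁸·0.4536) + (227)⁴
    = 9.829×10⁹ + 2.655×10⁹ = 1.248×10¹⁰ K⁴.

T ≈ 334 K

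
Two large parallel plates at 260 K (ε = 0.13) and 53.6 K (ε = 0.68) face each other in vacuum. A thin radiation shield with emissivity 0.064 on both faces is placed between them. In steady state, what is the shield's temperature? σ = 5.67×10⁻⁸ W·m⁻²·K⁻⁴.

In steady state the net flux on the hot side equals that on the cold side.
σ(T₁⁴−T_s⁴)/D₁ = σ(T_s⁴−T₂⁴)/D₂, with D₁ = 1/ε₁+1/ε_s−1 = 22.32, D₂ = 1/ε_s+1/ε₂−1 = 16.10.
Solve for T_s⁴: T_s⁴ = (D₂·T₁⁴ + D₁·T₂⁴)/(D₁+D₂) = 1.920×10⁹ K⁴.

T_s ≈ 209 K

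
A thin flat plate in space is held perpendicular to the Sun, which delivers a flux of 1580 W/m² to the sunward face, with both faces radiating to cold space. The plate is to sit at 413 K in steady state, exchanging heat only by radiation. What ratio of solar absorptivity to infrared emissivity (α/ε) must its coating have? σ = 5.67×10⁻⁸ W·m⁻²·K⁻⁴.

Balance: αS·A = εσ·2A·T⁴ ⇒ α/ε = 2σT⁴/S.
α/ε = 2·5.67×10⁻⁸·(413)⁴/1580 = 2·5.67×10⁻⁸·2.909×10¹⁰/1580.

α/ε ≈ 2.09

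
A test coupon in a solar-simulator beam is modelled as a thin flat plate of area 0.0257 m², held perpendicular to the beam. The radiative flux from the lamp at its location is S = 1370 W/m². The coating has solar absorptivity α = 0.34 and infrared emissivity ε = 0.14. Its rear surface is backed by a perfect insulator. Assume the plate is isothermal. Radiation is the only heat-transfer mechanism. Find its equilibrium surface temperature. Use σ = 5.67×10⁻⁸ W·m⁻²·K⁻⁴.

At equilibrium, absorbed power = emitted power.
Absorbing cross-section = A = 0.02570 m²; emitting surface = A = 0.02570 m² (ratio 1).
αS·A_cross = εσ·A_surf·T⁴  ⇒  T⁴ = αS/(ε·1σ).
T⁴ = 0.340·1370/(0.14·1·5.67×10⁻⁸) = 5.868×10¹⁰ K⁴.
T = (5.868×10¹⁰)^(1/4).

T ≈ 492 K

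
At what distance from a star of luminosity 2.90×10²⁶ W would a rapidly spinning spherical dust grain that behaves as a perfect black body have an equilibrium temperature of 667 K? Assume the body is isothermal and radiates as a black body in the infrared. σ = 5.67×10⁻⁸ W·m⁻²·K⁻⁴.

For an isothermal black-emitting sphere, (1−a)S·πr² = σ·4πr²·T⁴ ⇒ S = 4σT⁴/(1−a).
S = 4·5.67×10⁻⁸·(667)⁴/1.00 = 44890 W/m².
Flux falls as S = L/(4πd²), so d = √(L/(4πS)) = √(2.90×10²⁶/(4π·44890)).

d ≈ 2.27×10¹⁰ m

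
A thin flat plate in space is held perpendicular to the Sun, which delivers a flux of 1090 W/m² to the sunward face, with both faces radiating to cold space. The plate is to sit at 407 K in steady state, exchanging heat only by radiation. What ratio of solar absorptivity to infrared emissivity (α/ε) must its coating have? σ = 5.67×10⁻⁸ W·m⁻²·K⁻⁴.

Balance: αS·A = εσ·2A·T⁴ ⇒ α/ε = 2σT⁴/S.
α/ε = 2·5.67×10⁻⁸·(407)⁴/1090 = 2·5.67×10⁻⁸·2.744×10¹⁰/1090.

α/ε ≈ 2.85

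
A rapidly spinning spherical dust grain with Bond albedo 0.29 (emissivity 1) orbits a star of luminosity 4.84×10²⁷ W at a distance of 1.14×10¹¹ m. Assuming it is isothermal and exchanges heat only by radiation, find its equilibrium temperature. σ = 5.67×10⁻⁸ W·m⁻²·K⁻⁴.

First find the stellar flux at distance d: S = L/(4πd²) = 4.84×10²⁷/(4π·(1.14×10¹¹)²) = 29640 W/m².
For an isothermal sphere, absorbed (1−a)S·πr² = emitted σ·4πr²·T⁴, so T⁴ = (1−a)S/(4σ).
T⁴ = 0.710·29640/(4·5.67×10⁻⁸) = 9.278×10¹⁰ K⁴.

T ≈ 552 K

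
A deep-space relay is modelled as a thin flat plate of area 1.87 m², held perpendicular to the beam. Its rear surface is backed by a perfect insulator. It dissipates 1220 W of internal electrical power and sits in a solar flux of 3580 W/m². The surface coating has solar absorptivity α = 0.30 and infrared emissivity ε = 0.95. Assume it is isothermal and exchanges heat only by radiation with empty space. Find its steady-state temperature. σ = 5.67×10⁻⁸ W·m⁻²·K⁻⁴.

At steady state, absorbed solar power + internal power = radiated power.
Absorbed: α·S·A_cross = 0.30·3580·1.870 = 2008 W (cross-section A).
Total input = 2008 + 1220 = 3228 W.
Radiated: εσ·A_surf·T⁴ with A_surf = A = 1.870 m².
T⁴ = 3228/(0.95·5.67×10⁻⁸·1.870) = 3.205×10¹⁰ K⁴.

T ≈ 423 K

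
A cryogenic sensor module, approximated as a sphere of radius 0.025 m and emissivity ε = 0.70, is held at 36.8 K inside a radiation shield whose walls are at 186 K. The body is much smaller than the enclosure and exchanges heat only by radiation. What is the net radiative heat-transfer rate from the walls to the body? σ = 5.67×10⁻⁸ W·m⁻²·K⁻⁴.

P_net ≈ 0.373 W

For a small grey body in a large enclosure: P_net = εσA(T_body⁴ − T_wall⁴).
A = 4πr² = 0.007854 m²; T_body⁴ − T_wall⁴ = 1.834×10⁶ − 1.197×10⁹ = -1.195×10⁹ K⁴.
|P_net| = 0.70·5.67×10⁻⁸·0.007854·1.195×10⁹.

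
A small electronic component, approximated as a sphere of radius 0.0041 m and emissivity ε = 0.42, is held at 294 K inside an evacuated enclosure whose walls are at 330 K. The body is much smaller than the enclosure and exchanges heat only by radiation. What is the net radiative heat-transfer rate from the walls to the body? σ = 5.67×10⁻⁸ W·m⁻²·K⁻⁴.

For a small grey body in a large enclosure: P_net = εσA(T_body⁴ − T_wall⁴).
A = 4πr² = 2.112×10⁻⁴ m²; T_body⁴ − T_wall⁴ = 7.471×10⁹ − 1.186×10¹⁰ = -4.388×10⁹ K⁴.
|P_net| = 0.42·5.67×10⁻⁸·2.112×10⁻⁴·4.388×10⁹.

P_net ≈ 0.0221 W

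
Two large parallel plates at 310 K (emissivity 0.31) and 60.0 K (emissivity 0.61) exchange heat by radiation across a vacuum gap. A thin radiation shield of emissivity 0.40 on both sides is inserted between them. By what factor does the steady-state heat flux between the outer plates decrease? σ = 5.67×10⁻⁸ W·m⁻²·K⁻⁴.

factor ≈ 2.03

Without shield: q₀ = σΔ(T⁴)/(1/ε₁+1/ε₂−1) with denominator 3.865.
With shield the two gaps are in series; the resistances add: (1/ε₁+1/ε_s−1)+(1/ε_s+1/ε₂−1) = 4.726+3.139 = 7.865.
Heat-flux ratio q₀/q = 7.865/3.865.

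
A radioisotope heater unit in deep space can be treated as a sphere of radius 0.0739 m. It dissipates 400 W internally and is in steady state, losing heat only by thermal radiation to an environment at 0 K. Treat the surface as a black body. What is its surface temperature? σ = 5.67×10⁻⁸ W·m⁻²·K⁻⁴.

T ≈ 566 K

Steady state: internal power = radiated power, P = εσA T⁴.
Radiating area A = 4πr² = 0.06863 m².
T⁴ = P/(εσA) = 400/(1.0·5.67×10⁻⁸·0.06863) = 1.028×10¹¹ K⁴.
T = (1.028×10¹¹)^(1/4).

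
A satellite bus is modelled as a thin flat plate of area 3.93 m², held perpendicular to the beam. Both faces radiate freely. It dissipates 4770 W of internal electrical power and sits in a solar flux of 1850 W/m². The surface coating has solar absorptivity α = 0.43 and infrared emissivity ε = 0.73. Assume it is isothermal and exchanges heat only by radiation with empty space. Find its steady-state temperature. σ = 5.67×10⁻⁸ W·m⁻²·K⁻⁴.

At steady state, absorbed solar power + internal power = radiated power.
Absorbed: α·S·A_cross = 0.43·1850·3.930 = 3126 W (cross-section A).
Total input = 3126 + 4770 = 7896 W.
Radiated: εσ·A_surf·T⁴ with A_surf = 2A = 7.860 m².
T⁴ = 7896/(0.73·5.67×10⁻⁸·7.860) = 2.427×10¹⁰ K⁴.

T ≈ 395 K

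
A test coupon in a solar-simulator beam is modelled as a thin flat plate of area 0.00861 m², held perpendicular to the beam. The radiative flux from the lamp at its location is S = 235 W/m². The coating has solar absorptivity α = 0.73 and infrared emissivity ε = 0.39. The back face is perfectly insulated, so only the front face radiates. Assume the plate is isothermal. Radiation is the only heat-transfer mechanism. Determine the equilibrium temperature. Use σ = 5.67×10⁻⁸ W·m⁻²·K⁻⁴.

At equilibrium, absorbed power = emitted power.
Absorbing cross-section = A = 0.008610 m²; emitting surface = A = 0.008610 m² (ratio 1).
αS·A_cross = εσ·A_surf·T⁴  ⇒  T⁴ = αS/(ε·1σ).
T⁴ = 0.730·235/(0.39·1·5.67×10⁻⁸) = 7.758×10⁹ K⁴.
T = (7.758×10⁹)^(1/4).

T ≈ 297 K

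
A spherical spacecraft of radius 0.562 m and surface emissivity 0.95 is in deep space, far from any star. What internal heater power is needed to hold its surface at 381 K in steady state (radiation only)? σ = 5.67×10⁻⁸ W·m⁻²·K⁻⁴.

P ≈ 4500 W

P = εσ·4πr²·T⁴.
4πr² = 3.969 m²; T⁴ = 2.107×10¹⁰ K⁴.
P = 0.95·5.67×10⁻⁸·3.969·2.107×10¹⁰.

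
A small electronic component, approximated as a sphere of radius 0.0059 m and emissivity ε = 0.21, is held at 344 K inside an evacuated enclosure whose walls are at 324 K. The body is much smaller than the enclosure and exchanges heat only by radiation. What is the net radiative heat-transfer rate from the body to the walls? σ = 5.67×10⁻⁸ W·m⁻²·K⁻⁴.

P_net ≈ 0.0155 W

For a small grey body in a large enclosure: P_net = εσA(T_body⁴ − T_wall⁴).
A = 4πr² = 4.374×10⁻⁴ m²; T_body⁴ − T_wall⁴ = 1.400×10¹⁰ − 1.102×10¹⁰ = 2.983×10⁹ K⁴.
|P_net| = 0.21·5.67×10⁻⁸·4.374×10⁻⁴·2.983×10⁹.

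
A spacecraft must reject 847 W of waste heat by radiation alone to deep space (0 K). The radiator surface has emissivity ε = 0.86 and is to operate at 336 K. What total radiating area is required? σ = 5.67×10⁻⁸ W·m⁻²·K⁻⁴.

P = εσA T⁴ ⇒ A = P/(εσT⁴).
T⁴ = 1.275×10¹⁰ K⁴.
A = 847/(0.86 × 5.67×10⁻⁸ × 1.275×10¹⁰).

A ≈ 1.36 m²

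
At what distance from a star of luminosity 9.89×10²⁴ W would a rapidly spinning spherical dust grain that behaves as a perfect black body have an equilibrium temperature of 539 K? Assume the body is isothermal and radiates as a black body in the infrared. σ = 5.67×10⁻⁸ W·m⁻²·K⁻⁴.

d ≈ 6.41×10⁹ m

For an isothermal black-emitting sphere, (1−a)S·πr² = σ·4πr²·T⁴ ⇒ S = 4σT⁴/(1−a).
S = 4·5.67×10⁻⁸·(539)⁴/1.00 = 19140 W/m².
Flux falls as S = L/(4πd²), so d = √(L/(4πS)) = √(9.89×10²⁴/(4π·19140)).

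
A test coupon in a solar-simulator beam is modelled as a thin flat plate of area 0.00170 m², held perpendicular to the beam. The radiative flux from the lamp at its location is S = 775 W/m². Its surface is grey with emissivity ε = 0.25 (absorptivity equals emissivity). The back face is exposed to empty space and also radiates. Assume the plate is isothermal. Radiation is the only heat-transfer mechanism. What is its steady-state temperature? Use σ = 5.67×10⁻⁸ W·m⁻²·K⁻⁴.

T ≈ 288 K

At equilibrium, absorbed power = emitted power.
Absorbing cross-section = A = 0.001700 m²; emitting surface = 2A = 0.003400 m² (ratio 2).
εS·A_cross = εσ·A_surf·T⁴  ⇒  T⁴ = S/(2σ)   (ε cancels).
T⁴ = 775/(2·5.67×10⁻⁸) = 6.834×10⁹ K⁴.
T = (6.834×10⁹)^(1/4).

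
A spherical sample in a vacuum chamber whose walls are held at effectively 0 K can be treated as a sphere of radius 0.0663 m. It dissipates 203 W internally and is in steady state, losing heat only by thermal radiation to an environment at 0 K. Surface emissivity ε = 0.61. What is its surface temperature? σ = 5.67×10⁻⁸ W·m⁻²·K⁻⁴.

T ≈ 571 K

Steady state: internal power = radiated power, P = εσA T⁴.
Radiating area A = 4πr² = 0.05524 m².
T⁴ = P/(εσA) = 203/(0.61·5.67×10⁻⁸·0.05524) = 1.063×10¹¹ K⁴.
T = (1.063×10¹¹)^(1/4).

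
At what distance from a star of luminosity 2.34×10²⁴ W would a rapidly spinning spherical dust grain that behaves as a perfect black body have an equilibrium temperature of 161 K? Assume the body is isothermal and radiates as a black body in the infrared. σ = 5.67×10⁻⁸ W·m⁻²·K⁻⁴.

For an isothermal black-emitting sphere, (1−a)S·πr² = σ·4πr²·T⁴ ⇒ S = 4σT⁴/(1−a).
S = 4·5.67×10⁻⁸·(161)⁴/1.00 = 152.4 W/m².
Flux falls as S = L/(4πd²), so d = √(L/(4πS)) = √(2.34×10²⁴/(4π·152.4)).

d ≈ 3.50×10¹⁰ m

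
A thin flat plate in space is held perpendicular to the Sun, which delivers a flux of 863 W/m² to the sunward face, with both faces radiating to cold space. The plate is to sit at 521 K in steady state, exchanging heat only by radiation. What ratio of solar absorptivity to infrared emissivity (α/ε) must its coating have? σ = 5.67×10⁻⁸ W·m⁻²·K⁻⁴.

Balance: αS·A = εσ·2A·T⁴ ⇒ α/ε = 2σT⁴/S.
α/ε = 2·5.67×10⁻⁸·(521)⁴/863 = 2·5.67×10⁻⁸·7.368×10¹⁰/863.

α/ε ≈ 9.68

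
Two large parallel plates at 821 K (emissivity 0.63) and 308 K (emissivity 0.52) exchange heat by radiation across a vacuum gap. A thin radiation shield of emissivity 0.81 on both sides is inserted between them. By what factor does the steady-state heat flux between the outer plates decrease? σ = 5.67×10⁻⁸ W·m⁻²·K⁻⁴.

Without shield: q₀ = σΔ(T⁴)/(1/ε₁+1/ε₂−1) with denominator 2.510.
With shield the two gaps are in series; the resistances add: (1/ε₁+1/ε_s−1)+(1/ε_s+1/ε₂−1) = 1.822+2.158 = 3.980.
Heat-flux ratio q₀/q = 3.980/2.510.

factor ≈ 1.59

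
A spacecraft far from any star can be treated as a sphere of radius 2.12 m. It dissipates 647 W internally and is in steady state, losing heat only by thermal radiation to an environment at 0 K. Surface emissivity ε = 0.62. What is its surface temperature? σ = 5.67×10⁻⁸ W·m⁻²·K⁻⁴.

T ≈ 134 K

Steady state: internal power = radiated power, P = εσA T⁴.
Radiating area A = 4πr² = 56.48 m².
T⁴ = P/(εσA) = 647/(0.62·5.67×10⁻⁸·56.48) = 3.259×10⁸ K⁴.
T = (3.259×10⁸)^(1/4).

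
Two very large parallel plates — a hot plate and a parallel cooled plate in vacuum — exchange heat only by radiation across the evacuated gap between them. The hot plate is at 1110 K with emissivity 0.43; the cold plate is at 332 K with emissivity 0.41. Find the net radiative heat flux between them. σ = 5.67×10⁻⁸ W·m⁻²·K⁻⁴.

For two infinite grey parallel plates, q = σ(T₁⁴ − T₂⁴)/(1/ε₁ + 1/ε₂ − 1).
T₁⁴ − T₂⁴ = 1.518×10¹² − 1.215×10¹⁰ = 1.506×10¹² K⁴.
1/ε₁ + 1/ε₂ − 1 = 2.326 + 2.439 − 1 = 3.765.
q = 5.67×10⁻⁸ × 1.506×10¹² / 3.765.

q ≈ 22700 W/m²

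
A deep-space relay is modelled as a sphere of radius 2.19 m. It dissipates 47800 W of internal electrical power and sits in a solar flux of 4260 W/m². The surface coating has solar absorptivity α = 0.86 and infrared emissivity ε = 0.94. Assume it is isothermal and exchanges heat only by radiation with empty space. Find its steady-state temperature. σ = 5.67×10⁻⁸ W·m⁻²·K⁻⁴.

T ≈ 423 K

At steady state, absorbed solar power + internal power = radiated power.
Absorbed: α·S·A_cross = 0.86·4260·15.07 = 55200 W (cross-section πr²).
Total input = 55200 + 47800 = 1.030×10⁵ W.
Radiated: εσ·A_surf·T⁴ with A_surf = 4πr² = 60.27 m².
T⁴ = 1.030×10⁵/(0.94·5.67×10⁻⁸·60.27) = 3.207×10¹⁰ K⁴.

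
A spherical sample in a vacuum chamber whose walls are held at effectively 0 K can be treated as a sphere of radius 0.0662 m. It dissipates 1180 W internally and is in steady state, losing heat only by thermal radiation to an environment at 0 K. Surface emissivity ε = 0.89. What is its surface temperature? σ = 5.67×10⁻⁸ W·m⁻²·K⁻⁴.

T ≈ 807 K

Steady state: internal power = radiated power, P = εσA T⁴.
Radiating area A = 4πr² = 0.05507 m².
T⁴ = P/(εσA) = 1180/(0.89·5.67×10⁻⁸·0.05507) = 4.246×10¹¹ K⁴.
T = (4.246×10¹¹)^(1/4).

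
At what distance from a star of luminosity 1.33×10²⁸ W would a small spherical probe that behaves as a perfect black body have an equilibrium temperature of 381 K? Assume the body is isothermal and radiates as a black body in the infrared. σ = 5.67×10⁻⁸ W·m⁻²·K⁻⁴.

d ≈ 4.71×10¹¹ m

For an isothermal black-emitting sphere, (1−a)S·πr² = σ·4πr²·T⁴ ⇒ S = 4σT⁴/(1−a).
S = 4·5.67×10⁻⁸·(381)⁴/1.00 = 4779 W/m².
Flux falls as S = L/(4πd²), so d = √(L/(4πS)) = √(1.33×10²⁸/(4π·4779)).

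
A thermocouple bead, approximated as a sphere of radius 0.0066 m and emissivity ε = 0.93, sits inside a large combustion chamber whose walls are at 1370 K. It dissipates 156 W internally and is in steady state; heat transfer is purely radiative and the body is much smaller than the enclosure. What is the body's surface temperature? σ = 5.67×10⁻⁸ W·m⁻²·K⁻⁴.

For a small grey body in a large enclosure, net radiated power = εσA(T⁴ − T_w⁴).
Steady state: P = εσA(T⁴ − T_w⁴) with A = 4πr² = 5.474×10⁻⁴ m².
T⁴ = P/(εσA) + T_w⁴ = 156/(0.93·5.67×10⁻⁸·5.474×10⁻⁴) + (1370)⁴
    = 5.405×10¹² + 3.523×10¹² = 8.927×10¹² K⁴.

T ≈ 1730 K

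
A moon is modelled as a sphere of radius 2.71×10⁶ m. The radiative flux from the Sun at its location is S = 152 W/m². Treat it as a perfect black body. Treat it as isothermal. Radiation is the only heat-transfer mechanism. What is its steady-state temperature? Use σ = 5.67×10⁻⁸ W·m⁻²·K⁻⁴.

At equilibrium, absorbed power = emitted power.
Absorbing cross-section = πr² = 2.307×10¹³ m²; emitting surface = 4πr² = 9.229×10¹³ m² (ratio 4).
S·A_cross = εσ·A_surf·T⁴  ⇒  T⁴ = S/(4σ).
T⁴ = 1.00·152/(4·5.67×10⁻⁸) = 6.702×10⁸ K⁴.
T = (6.702×10⁸)^(1/4).

T ≈ 161 K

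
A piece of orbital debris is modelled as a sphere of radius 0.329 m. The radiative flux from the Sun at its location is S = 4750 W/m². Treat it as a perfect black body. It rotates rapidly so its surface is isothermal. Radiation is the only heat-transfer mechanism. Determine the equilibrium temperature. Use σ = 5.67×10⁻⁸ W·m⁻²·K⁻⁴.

T ≈ 380 K

At equilibrium, absorbed power = emitted power.
Absorbing cross-section = πr² = 0.3400 m²; emitting surface = 4πr² = 1.360 m² (ratio 4).
S·A_cross = εσ·A_surf·T⁴  ⇒  T⁴ = S/(4σ).
T⁴ = 1.00·4750/(4·5.67×10⁻⁸) = 2.094×10¹⁰ K⁴.
T = (2.094×10¹⁰)^(1/4).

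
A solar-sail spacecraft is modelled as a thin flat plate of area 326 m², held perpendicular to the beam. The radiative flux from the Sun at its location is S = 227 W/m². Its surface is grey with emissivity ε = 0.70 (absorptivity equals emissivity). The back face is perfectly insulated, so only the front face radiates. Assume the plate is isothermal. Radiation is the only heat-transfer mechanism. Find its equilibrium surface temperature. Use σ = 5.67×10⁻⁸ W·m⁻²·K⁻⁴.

At equilibrium, absorbed power = emitted power.
Absorbing cross-section = A = 326.0 m²; emitting surface = A = 326.0 m² (ratio 1).
εS·A_cross = εσ·A_surf·T⁴  ⇒  T⁴ = S/(1σ)   (ε cancels).
T⁴ = 227/(1·5.67×10⁻⁸) = 4.004×10⁹ K⁴.
T = (4.004×10⁹)^(1/4).

T ≈ 252 K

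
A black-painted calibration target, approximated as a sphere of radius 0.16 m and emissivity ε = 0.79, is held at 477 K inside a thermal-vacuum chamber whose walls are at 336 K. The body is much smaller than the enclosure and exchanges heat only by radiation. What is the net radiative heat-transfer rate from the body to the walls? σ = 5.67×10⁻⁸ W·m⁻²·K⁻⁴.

For a small grey body in a large enclosure: P_net = εσA(T_body⁴ − T_wall⁴).
A = 4πr² = 0.3217 m²; T_body⁴ − T_wall⁴ = 5.177×10¹⁰ − 1.275×10¹⁰ = 3.902×10¹⁰ K⁴.
|P_net| = 0.79·5.67×10⁻⁸·0.3217·3.902×10¹⁰.

P_net ≈ 562 W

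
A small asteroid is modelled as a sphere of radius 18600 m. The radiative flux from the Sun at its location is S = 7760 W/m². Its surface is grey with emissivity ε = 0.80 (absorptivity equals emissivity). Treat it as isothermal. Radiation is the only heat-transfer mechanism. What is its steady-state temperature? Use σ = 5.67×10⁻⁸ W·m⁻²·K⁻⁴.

At equilibrium, absorbed power = emitted power.
Absorbing cross-section = πr² = 1.087×10⁹ m²; emitting surface = 4πr² = 4.347×10⁹ m² (ratio 4).
εS·A_cross = εσ·A_surf·T⁴  ⇒  T⁴ = S/(4σ)   (ε cancels).
T⁴ = 7760/(4·5.67×10⁻⁸) = 3.422×10¹⁰ K⁴.
T = (3.422×10¹⁰)^(1/4).

T ≈ 430 K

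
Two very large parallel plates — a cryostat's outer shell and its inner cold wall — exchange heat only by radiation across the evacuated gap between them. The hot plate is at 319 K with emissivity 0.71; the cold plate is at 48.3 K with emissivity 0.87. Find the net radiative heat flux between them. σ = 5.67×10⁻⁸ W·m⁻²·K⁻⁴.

For two infinite grey parallel plates, q = σ(T₁⁴ − T₂⁴)/(1/ε₁ + 1/ε₂ − 1).
T₁⁴ − T₂⁴ = 1.036×10¹⁰ − 5.442×10⁶ = 1.035×10¹⁰ K⁴.
1/ε₁ + 1/ε₂ − 1 = 1.408 + 1.149 − 1 = 1.558.
q = 5.67×10⁻⁸ × 1.035×10¹⁰ / 1.558.

q ≈ 377 W/m²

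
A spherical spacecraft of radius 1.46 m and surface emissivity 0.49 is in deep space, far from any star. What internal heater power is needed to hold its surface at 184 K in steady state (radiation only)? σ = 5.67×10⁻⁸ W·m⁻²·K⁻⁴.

P ≈ 853 W

P = εσ·4πr²·T⁴.
4πr² = 26.79 m²; T⁴ = 1.146×10⁹ K⁴.
P = 0.49·5.67×10⁻⁸·26.79·1.146×10⁹.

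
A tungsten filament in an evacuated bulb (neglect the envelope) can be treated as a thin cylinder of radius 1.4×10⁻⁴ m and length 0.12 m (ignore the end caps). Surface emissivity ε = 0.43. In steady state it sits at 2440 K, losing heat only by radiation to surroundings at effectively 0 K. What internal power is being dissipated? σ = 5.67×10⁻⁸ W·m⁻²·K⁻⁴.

Steady state: P = εσA T⁴.
A = 2πrL = 1.056×10⁻⁴ m²; T⁴ = (2440)⁴ = 3.545×10¹³ K⁴.
P = 0.43 × 5.67×10⁻⁸ × 1.056×10⁻⁴ × 3.545×10¹³.

P ≈ 91.2 W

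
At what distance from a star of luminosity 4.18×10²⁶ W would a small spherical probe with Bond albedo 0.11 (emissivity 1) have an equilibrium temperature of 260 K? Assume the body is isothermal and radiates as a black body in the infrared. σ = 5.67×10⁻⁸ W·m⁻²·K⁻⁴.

d ≈ 1.69×10¹¹ m

For an isothermal black-emitting sphere, (1−a)S·πr² = σ·4πr²·T⁴ ⇒ S = 4σT⁴/(1−a).
S = 4·5.67×10⁻⁸·(260)⁴/0.890 = 1165 W/m².
Flux falls as S = L/(4πd²), so d = √(L/(4πS)) = √(4.18×10²⁶/(4π·1165)).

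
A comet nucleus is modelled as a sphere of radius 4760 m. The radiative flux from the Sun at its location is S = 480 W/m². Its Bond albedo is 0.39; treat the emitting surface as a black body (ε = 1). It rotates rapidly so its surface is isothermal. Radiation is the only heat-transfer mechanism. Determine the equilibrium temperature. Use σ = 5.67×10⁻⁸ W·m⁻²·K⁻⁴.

T ≈ 190 K

At equilibrium, absorbed power = emitted power.
Absorbing cross-section = πr² = 7.118×10⁷ m²; emitting surface = 4πr² = 2.847×10⁸ m² (ratio 4).
(1−a)S·A_cross = εσ·A_surf·T⁴  ⇒  T⁴ = (1−a)S/(4σ).
T⁴ = 0.610·480/(4·5.67×10⁻⁸) = 1.291×10⁹ K⁴.
T = (1.291×10⁹)^(1/4).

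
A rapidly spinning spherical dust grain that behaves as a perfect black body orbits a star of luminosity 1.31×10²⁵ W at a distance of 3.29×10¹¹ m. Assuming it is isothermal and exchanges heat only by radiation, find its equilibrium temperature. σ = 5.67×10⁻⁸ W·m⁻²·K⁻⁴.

T ≈ 80.7 K

First find the stellar flux at distance d: S = L/(4πd²) = 1.31×10²⁵/(4π·(3.29×10¹¹)²) = 9.631 W/m².
For an isothermal sphere, absorbed (1−a)S·πr² = emitted σ·4πr²·T⁴, so T⁴ = (1−a)S/(4σ).
T⁴ = 1.00·9.631/(4·5.67×10⁻⁸) = 4.246×10⁷ K⁴.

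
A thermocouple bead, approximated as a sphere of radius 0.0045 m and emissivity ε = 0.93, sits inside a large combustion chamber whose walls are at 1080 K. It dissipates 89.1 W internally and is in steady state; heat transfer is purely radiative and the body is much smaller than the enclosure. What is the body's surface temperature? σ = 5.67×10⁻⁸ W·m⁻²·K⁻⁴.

For a small grey body in a large enclosure, net radiated power = εσA(T⁴ − T_w⁴).
Steady state: P = εσA(T⁴ − T_w⁴) with A = 4πr² = 2.545×10⁻⁴ m².
T⁴ = P/(εσA) + T_w⁴ = 89.1/(0.93·5.67×10⁻⁸·2.545×10⁻⁴) + (1080)⁴
    = 6.640×10¹² + 1.360×10¹² = 8.001×10¹² K⁴.

T ≈ 1680 K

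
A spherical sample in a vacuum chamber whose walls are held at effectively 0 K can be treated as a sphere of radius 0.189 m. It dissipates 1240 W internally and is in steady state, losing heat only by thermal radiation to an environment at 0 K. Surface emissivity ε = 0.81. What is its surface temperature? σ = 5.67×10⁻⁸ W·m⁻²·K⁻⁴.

Steady state: internal power = radiated power, P = εσA T⁴.
Radiating area A = 4πr² = 0.4489 m².
T⁴ = P/(εσA) = 1240/(0.81·5.67×10⁻⁸·0.4489) = 6.015×10¹⁰ K⁴.
T = (6.015×10¹⁰)^(1/4).

T ≈ 495 K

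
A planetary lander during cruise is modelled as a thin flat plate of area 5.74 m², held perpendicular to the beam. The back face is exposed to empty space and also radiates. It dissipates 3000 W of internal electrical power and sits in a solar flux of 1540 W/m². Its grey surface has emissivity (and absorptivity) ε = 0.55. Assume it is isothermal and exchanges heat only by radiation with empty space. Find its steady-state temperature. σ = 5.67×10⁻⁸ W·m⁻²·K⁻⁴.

At steady state, absorbed solar power + internal power = radiated power.
Absorbed: α·S·A_cross = 0.55·1540·5.740 = 4862 W (cross-section A).
Total input = 4862 + 3000 = 7862 W.
Radiated: εσ·A_surf·T⁴ with A_surf = 2A = 11.48 m².
T⁴ = 7862/(0.55·5.67×10⁻⁸·11.48) = 2.196×10¹⁰ K⁴.

T ≈ 385 K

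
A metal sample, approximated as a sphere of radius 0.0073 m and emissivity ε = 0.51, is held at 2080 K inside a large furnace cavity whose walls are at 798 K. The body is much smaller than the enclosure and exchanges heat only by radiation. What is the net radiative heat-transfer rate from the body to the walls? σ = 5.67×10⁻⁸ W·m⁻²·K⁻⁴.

For a small grey body in a large enclosure: P_net = εσA(T_body⁴ − T_wall⁴).
A = 4πr² = 6.697×10⁻⁴ m²; T_body⁴ − T_wall⁴ = 1.872×10¹³ − 4.055×10¹¹ = 1.831×10¹³ K⁴.
|P_net| = 0.51·5.67×10⁻⁸·6.697×10⁻⁴·1.831×10¹³.

P_net ≈ 355 W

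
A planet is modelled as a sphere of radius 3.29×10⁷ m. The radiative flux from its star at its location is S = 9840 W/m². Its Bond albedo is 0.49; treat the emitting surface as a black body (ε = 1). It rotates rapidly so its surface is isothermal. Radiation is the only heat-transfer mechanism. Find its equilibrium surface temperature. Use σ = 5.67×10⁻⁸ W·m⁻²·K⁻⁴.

T ≈ 386 K

At equilibrium, absorbed power = emitted power.
Absorbing cross-section = πr² = 3.400×10¹⁵ m²; emitting surface = 4πr² = 1.360×10¹⁶ m² (ratio 4).
(1−a)S·A_cross = εσ·A_surf·T⁴  ⇒  T⁴ = (1−a)S/(4σ).
T⁴ = 0.510·9840/(4·5.67×10⁻⁸) = 2.213×10¹⁰ K⁴.
T = (2.213×10¹⁰)^(1/4).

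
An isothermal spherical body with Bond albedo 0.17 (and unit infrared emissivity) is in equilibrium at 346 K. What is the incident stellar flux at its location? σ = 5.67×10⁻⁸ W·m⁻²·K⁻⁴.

(1−a)S·πr² = σ·4πr²·T⁴ ⇒ S = 4σT⁴/(1−a).
S = 4·5.67×10⁻⁸·1.433×10¹⁰/0.830.

S ≈ 3920 W/m²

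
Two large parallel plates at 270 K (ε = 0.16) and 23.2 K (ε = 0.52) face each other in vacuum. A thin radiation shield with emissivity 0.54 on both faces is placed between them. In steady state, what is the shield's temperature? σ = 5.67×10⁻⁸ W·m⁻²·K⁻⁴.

In steady state the net flux on the hot side equals that on the cold side.
σ(T₁⁴−T_s⁴)/D₁ = σ(T_s⁴−T₂⁴)/D₂, with D₁ = 1/ε₁+1/ε_s−1 = 7.102, D₂ = 1/ε_s+1/ε₂−1 = 2.775.
Solve for T_s⁴: T_s⁴ = (D₂·T₁⁴ + D₁·T₂⁴)/(D₁+D₂) = 1.493×10⁹ K⁴.

T_s ≈ 197 K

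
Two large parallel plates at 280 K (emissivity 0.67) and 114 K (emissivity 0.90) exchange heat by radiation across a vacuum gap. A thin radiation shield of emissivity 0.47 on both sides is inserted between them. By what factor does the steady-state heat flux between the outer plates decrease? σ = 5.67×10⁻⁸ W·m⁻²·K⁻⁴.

factor ≈ 3.03

Without shield: q₀ = σΔ(T⁴)/(1/ε₁+1/ε₂−1) with denominator 1.604.
With shield the two gaps are in series; the resistances add: (1/ε₁+1/ε_s−1)+(1/ε_s+1/ε₂−1) = 2.620+2.239 = 4.859.
Heat-flux ratio q₀/q = 4.859/1.604.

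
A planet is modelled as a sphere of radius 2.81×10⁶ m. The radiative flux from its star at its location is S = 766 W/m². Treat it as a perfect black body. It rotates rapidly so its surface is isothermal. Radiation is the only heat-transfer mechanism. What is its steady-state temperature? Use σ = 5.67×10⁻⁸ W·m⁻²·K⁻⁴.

T ≈ 241 K

At equilibrium, absorbed power = emitted power.
Absorbing cross-section = πr² = 2.481×10¹³ m²; emitting surface = 4πr² = 9.923×10¹³ m² (ratio 4).
S·A_cross = εσ·A_surf·T⁴  ⇒  T⁴ = S/(4σ).
T⁴ = 1.00·766/(4·5.67×10⁻⁸) = 3.377×10⁹ K⁴.
T = (3.377×10⁹)^(1/4).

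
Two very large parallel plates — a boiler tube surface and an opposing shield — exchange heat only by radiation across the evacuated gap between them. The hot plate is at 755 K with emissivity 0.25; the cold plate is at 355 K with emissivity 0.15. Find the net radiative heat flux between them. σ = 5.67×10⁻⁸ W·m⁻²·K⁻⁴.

q ≈ 1810 W/m²

For two infinite grey parallel plates, q = σ(T₁⁴ − T₂⁴)/(1/ε₁ + 1/ε₂ − 1).
T₁⁴ − T₂⁴ = 3.249×10¹¹ − 1.588×10¹⁰ = 3.090×10¹¹ K⁴.
1/ε₁ + 1/ε₂ − 1 = 4.000 + 6.667 − 1 = 9.667.
q = 5.67×10⁻⁸ × 3.090×10¹¹ / 9.667.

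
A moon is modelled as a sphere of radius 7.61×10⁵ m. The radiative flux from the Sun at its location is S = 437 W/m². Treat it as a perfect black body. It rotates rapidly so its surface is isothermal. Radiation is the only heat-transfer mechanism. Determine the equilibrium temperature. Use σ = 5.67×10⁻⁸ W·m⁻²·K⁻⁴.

At equilibrium, absorbed power = emitted power.
Absorbing cross-section = πr² = 1.819×10¹² m²; emitting surface = 4πr² = 7.277×10¹² m² (ratio 4).
S·A_cross = εσ·A_surf·T⁴  ⇒  T⁴ = S/(4σ).
T⁴ = 1.00·437/(4·5.67×10⁻⁸) = 1.927×10⁹ K⁴.
T = (1.927×10⁹)^(1/4).

T ≈ 210 K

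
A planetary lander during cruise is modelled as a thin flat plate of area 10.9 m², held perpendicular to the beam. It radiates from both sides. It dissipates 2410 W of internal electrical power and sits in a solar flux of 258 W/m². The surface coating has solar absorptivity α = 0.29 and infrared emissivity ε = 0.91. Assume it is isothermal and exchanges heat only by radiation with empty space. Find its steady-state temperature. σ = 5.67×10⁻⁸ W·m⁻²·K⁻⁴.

T ≈ 231 K

At steady state, absorbed solar power + internal power = radiated power.
Absorbed: α·S·A_cross = 0.29·258·10.90 = 815.5 W (cross-section A).
Total input = 815.5 + 2410 = 3226 W.
Radiated: εσ·A_surf·T⁴ with A_surf = 2A = 21.80 m².
T⁴ = 3226/(0.91·5.67×10⁻⁸·21.80) = 2.868×10⁹ K⁴.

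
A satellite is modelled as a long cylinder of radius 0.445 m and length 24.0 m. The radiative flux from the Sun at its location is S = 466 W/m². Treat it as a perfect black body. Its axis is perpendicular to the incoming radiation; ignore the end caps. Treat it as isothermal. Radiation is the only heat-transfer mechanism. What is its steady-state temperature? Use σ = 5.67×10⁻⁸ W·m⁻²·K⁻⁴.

T ≈ 226 K

At equilibrium, absorbed power = emitted power.
Absorbing cross-section = 2rL = 21.36 m²; emitting surface = 2πrL = 67.10 m² (ratio π).
S·A_cross = εσ·A_surf·T⁴  ⇒  T⁴ = S/(πσ).
T⁴ = 1.00·466/(π·5.67×10⁻⁸) = 2.616×10⁹ K⁴.
T = (2.616×10⁹)^(1/4).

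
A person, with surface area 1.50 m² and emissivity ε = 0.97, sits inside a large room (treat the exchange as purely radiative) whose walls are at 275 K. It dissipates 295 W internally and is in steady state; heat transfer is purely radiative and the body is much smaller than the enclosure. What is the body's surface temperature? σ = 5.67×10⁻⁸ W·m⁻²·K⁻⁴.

T ≈ 311 K

For a small grey body in a large enclosure, net radiated power = εσA(T⁴ − T_w⁴).
Steady state: P = εσA(T⁴ − T_w⁴) with A = 1.50 m².
T⁴ = P/(εσA) + T_w⁴ = 295/(0.97·5.67×10⁻⁸·1.500) + (275)⁴
    = 3.576×10⁹ + 5.719×10⁹ = 9.295×10⁹ K⁴.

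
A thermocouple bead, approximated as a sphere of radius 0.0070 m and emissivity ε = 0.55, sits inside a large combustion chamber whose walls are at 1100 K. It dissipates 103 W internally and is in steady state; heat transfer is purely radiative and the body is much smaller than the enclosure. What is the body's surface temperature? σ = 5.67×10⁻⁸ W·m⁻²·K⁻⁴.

For a small grey body in a large enclosure, net radiated power = εσA(T⁴ − T_w⁴).
Steady state: P = εσA(T⁴ − T_w⁴) with A = 4πr² = 6.158×10⁻⁴ m².
T⁴ = P/(εσA) + T_w⁴ = 103/(0.55·5.67×10⁻⁸·6.158×10⁻⁴) + (1100)⁴
    = 5.364×10¹² + 1.464×10¹² = 6.828×10¹² K⁴.

T ≈ 1620 K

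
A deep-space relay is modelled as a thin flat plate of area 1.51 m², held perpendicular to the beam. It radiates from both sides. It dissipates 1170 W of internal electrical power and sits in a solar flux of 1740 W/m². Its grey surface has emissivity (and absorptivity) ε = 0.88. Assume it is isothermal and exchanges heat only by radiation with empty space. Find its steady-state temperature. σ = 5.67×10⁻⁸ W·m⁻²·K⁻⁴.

At steady state, absorbed solar power + internal power = radiated power.
Absorbed: α·S·A_cross = 0.88·1740·1.510 = 2312 W (cross-section A).
Total input = 2312 + 1170 = 3482 W.
Radiated: εσ·A_surf·T⁴ with A_surf = 2A = 3.020 m².
T⁴ = 3482/(0.88·5.67×10⁻⁸·3.020) = 2.311×10¹⁰ K⁴.

T ≈ 390 K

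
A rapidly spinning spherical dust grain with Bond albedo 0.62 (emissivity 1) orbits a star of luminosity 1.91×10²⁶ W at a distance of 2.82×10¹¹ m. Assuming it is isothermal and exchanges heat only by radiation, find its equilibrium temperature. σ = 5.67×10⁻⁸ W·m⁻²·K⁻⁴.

First find the stellar flux at distance d: S = L/(4πd²) = 1.91×10²⁶/(4π·(2.82×10¹¹)²) = 191.1 W/m².
For an isothermal sphere, absorbed (1−a)S·πr² = emitted σ·4πr²·T⁴, so T⁴ = (1−a)S/(4σ).
T⁴ = 0.380·191.1/(4·5.67×10⁻⁸) = 3.202×10⁸ K⁴.

T ≈ 134 K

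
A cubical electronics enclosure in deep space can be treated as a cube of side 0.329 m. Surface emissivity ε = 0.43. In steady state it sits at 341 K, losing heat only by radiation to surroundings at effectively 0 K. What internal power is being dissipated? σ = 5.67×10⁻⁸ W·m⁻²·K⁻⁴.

P ≈ 214 W

Steady state: P = εσA T⁴.
A = 6L² = 0.6494 m²; T⁴ = (341)⁴ = 1.352×10¹⁰ K⁴.
P = 0.43 × 5.67×10⁻⁸ × 0.6494 × 1.352×10¹⁰.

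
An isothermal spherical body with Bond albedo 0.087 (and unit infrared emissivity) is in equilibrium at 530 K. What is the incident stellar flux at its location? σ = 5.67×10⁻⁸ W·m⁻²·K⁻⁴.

S ≈ 19600 W/m²

(1−a)S·πr² = σ·4πr²·T⁴ ⇒ S = 4σT⁴/(1−a).
S = 4·5.67×10⁻⁸·7.890×10¹⁰/0.913.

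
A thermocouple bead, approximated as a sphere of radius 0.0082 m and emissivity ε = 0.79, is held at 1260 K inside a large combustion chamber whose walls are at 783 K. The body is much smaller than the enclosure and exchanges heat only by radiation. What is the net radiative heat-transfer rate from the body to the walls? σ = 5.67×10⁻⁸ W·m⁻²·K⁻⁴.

For a small grey body in a large enclosure: P_net = εσA(T_body⁴ − T_wall⁴).
A = 4πr² = 8.450×10⁻⁴ m²; T_body⁴ − T_wall⁴ = 2.520×10¹² − 3.759×10¹¹ = 2.145×10¹² K⁴.
|P_net| = 0.79·5.67×10⁻⁸·8.450×10⁻⁴·2.145×10¹².

P_net ≈ 81.2 W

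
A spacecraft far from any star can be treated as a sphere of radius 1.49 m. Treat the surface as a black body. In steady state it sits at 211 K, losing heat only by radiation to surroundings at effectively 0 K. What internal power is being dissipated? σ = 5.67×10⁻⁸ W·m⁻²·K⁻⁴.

Steady state: P = εσA T⁴.
A = 4πr² = 27.90 m²; T⁴ = (211)⁴ = 1.982×10⁹ K⁴.
P = 1.0 × 5.67×10⁻⁸ × 27.90 × 1.982×10⁹.

P ≈ 3140 W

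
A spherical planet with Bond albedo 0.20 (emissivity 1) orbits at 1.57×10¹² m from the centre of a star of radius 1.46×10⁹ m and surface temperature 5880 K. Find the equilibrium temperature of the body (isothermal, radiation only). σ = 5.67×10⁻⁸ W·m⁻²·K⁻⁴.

The star's surface emits σT_*⁴; at distance d the flux is S = σT_*⁴(R_*/d)².
S = 5.67×10⁻⁸·(5880)⁴·(1.46×10⁹/1.57×10¹²)² = 58.61 W/m².
For an isothermal sphere T⁴ = (1−a)S/(4σ) = 2.068×10⁸ K⁴.

T ≈ 120 K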